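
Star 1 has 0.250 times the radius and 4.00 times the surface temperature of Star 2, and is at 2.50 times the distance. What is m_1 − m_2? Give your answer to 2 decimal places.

L_1/L_2 = (0.250)²(4.00)⁴ = 16.00.
F_1/F_2 = (L_1/L_2)/(d_1/d_2)² = 16.00/6.250 = 2.560.
m_1 − m_2 = −2.5 log₁₀(2.560) = -1.02.

-1.02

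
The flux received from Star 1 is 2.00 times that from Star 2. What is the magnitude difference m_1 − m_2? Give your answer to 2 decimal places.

m_1 − m_2 = −2.5 log₁₀(F_1/F_2) = −2.5 log₁₀(2.00) = −2.5 × (0.301) = -0.753.

-0.75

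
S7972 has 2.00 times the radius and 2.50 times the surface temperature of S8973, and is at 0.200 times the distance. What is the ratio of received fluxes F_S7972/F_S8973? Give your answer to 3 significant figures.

3.91×10^3

L_S7972/L_S8973 = (R_S7972/R_S8973)²(T_S7972/T_S8973)⁴ = (2.00)² × (2.50)⁴ = 156.2.
F_S7972/F_S8973 = (L_S7972/L_S8973)/(d_S7972/d_S8973)² = 156.2 / (0.200)² = 3906.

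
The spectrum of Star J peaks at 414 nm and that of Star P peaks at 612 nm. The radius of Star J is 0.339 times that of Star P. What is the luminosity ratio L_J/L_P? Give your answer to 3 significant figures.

Wien's law gives T ∝ 1/λ_max, so T_J/T_P = λ_P/λ_J = 612/414 = 1.478.
Then L ∝ R²T⁴ gives L_J/L_P = (0.339)² × (1.478)⁴ = 0.1149 × 4.775 = 0.5488.

0.549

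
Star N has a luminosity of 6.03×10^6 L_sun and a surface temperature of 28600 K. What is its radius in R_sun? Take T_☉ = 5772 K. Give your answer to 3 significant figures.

R/R_☉ = √(L/L_☉) / (T/T_☉)² = √(6.03×10^6) / (4.955)²
       = 2456 / 24.55 = 100.0.

100 R_sun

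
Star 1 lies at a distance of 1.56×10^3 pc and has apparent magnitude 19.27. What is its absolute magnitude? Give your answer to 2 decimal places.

M = m − 5 log₁₀(d/10 pc) = 19.27 − 5 log₁₀(1.56×10^3/10)
  = 19.27 − 5 × 2.193 = 19.27 − 10.97 = 8.30.

8.30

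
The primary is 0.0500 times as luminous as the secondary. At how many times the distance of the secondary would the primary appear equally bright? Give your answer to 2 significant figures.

Equal flux requires L_p/d_p² = L_s/d_s², so d_p/d_s = √(L_p/L_s)
= √(0.0500) = 0.2236.

0.22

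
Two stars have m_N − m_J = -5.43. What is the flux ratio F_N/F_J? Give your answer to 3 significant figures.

149

F_N/F_J = 10^(−(m_N − m_J)/2.5) = 10^(5.43/2.5) = 10^2.172 = 148.6.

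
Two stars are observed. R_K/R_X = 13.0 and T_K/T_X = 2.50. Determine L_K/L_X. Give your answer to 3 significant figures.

From the Stefan–Boltzmann law, L ∝ R²T⁴, so
L_K/L_X = (R_K/R_X)² (T_K/T_X)⁴ = (13.0)² × (2.50)⁴ = 169.0 × 39.06 = 6602.

6.60×10^3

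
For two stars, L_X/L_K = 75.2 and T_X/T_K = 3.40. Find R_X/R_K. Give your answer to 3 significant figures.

0.750

L ∝ R²T⁴ gives R ∝ √L / T², so
R_X/R_K = √(75.2) / (3.40)² = 8.672 / 11.56 = 0.7502.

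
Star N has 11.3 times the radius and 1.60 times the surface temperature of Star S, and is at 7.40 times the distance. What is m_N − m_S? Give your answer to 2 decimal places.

L_N/L_S = (11.3)²(1.60)⁴ = 836.8.
F_N/F_S = (L_N/L_S)/(d_N/d_S)² = 836.8/54.76 = 15.28.
m_N − m_S = −2.5 log₁₀(15.28) = -2.96.

-2.96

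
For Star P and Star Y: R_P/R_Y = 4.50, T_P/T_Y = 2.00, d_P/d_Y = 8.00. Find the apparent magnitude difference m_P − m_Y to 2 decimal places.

-1.76

L_P/L_Y = (4.50)²(2.00)⁴ = 324.0.
F_P/F_Y = (L_P/L_Y)/(d_P/d_Y)² = 324.0/64.00 = 5.062.
m_P − m_Y = −2.5 log₁₀(5.062) = -1.76.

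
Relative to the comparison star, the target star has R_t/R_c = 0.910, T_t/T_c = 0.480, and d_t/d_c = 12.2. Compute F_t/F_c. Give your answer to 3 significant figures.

2.95×10^-4

L_t/L_c = (R_t/R_c)²(T_t/T_c)⁴ = (0.910)² × (0.480)⁴ = 0.04396.
F_t/F_c = (L_t/L_c)/(d_t/d_c)² = 0.04396 / (12.2)² = 2.953×10^-4.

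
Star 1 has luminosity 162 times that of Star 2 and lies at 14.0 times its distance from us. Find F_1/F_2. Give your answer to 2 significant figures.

0.83

F = L/(4πd²), so F_1/F_2 = (L_1/L_2) / (d_1/d_2)²
= 162 / (14.0)² = 162 / 196.0 = 0.8265.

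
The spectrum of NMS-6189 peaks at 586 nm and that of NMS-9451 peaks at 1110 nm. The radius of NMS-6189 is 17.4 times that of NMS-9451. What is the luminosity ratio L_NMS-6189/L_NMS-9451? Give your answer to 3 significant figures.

3.90×10^3

Wien's law gives T ∝ 1/λ_max, so T_NMS-6189/T_NMS-9451 = λ_NMS-9451/λ_NMS-6189 = 1110/586 = 1.894.
Then L ∝ R²T⁴ gives L_NMS-6189/L_NMS-9451 = (17.4)² × (1.894)⁴ = 302.8 × 12.87 = 3898.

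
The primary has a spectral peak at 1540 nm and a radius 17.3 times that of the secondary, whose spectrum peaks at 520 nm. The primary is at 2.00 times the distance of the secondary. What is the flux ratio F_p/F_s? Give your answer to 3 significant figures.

0.973

Wien's law: T_p/T_s = λ_s/λ_p = 520/1540 = 0.3377.
L_p/L_s = (R_p/R_s)²(T_p/T_s)⁴ = (17.3)²(0.3377)⁴ = 3.891.
F_p/F_s = (L_p/L_s)/(d_p/d_s)² = 3.891/(2.00)² = 0.9727.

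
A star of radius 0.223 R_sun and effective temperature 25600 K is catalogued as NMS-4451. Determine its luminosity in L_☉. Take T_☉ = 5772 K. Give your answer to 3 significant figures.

19.2 L_☉

L/L_☉ = (R/R_☉)² (T/T_☉)⁴ = (0.223)² × (25600/5772)⁴
       = 0.04973 × (4.435)⁴ = 0.04973 × 386.9 = 19.24.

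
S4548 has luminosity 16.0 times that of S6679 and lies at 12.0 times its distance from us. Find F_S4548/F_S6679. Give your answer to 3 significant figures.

0.111

F = L/(4πd²), so F_S4548/F_S6679 = (L_S4548/L_S6679) / (d_S4548/d_S6679)²
= 16.0 / (12.0)² = 16.0 / 144.0 = 0.1111.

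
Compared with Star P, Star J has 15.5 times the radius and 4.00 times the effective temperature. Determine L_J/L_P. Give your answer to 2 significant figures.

From the Stefan–Boltzmann law, L ∝ R²T⁴, so
L_J/L_P = (R_J/R_P)² (T_J/T_P)⁴ = (15.5)² × (4.00)⁴ = 240.2 × 256.0 = 6.150×10^4.

6.2×10^4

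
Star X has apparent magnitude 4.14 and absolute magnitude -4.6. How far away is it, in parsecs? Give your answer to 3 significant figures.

m − M = 5 log₁₀(d/10 pc)
4.14 − (-4.6) = 8.74 = 5 log₁₀(d/10)
d = 10 × 10^(8.74/5) = 10 × 10^1.748 = 559.8 pc.

560 pc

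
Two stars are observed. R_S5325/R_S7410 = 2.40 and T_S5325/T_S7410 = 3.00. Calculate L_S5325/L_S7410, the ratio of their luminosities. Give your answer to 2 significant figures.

4.7×10^2

From the Stefan–Boltzmann law, L ∝ R²T⁴, so
L_S5325/L_S7410 = (R_S5325/R_S7410)² (T_S5325/T_S7410)⁴ = (2.40)² × (3.00)⁴ = 5.760 × 81.00 = 466.6.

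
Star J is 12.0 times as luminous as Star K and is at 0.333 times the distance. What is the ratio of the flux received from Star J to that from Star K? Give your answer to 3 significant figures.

F = L/(4πd²), so F_J/F_K = (L_J/L_K) / (d_J/d_K)²
= 12.0 / (0.333)² = 12.0 / 0.1109 = 108.2.

108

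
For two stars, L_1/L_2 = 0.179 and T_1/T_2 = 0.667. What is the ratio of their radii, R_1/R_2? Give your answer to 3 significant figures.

0.951

L ∝ R²T⁴ gives R ∝ √L / T², so
R_1/R_2 = √(0.179) / (0.667)² = 0.4231 / 0.4449 = 0.9510.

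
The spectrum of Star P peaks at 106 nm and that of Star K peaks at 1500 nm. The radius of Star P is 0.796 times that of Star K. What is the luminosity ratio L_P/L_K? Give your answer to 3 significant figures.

Wien's law gives T ∝ 1/λ_max, so T_P/T_K = λ_K/λ_P = 1500/106 = 14.15.
Then L ∝ R²T⁴ gives L_P/L_K = (0.796)² × (14.15)⁴ = 0.6336 × 4.010×10^4 = 2.541×10^4.

2.54×10^4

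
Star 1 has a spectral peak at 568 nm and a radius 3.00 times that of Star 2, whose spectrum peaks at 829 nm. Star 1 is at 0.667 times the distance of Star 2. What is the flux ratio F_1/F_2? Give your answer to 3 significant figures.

Wien's law: T_1/T_2 = λ_2/λ_1 = 829/568 = 1.460.
L_1/L_2 = (R_1/R_2)²(T_1/T_2)⁴ = (3.00)²(1.460)⁴ = 40.84.
F_1/F_2 = (L_1/L_2)/(d_1/d_2)² = 40.84/(0.667)² = 91.79.

91.8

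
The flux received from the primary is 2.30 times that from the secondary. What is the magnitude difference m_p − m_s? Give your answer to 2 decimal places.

-0.90

m_p − m_s = −2.5 log₁₀(F_p/F_s) = −2.5 log₁₀(2.30) = −2.5 × (0.362) = -0.904.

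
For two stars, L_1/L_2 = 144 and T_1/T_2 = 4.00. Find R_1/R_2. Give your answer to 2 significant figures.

0.75

L ∝ R²T⁴ gives R ∝ √L / T², so
R_1/R_2 = √(144) / (4.00)² = 12.00 / 16.00 = 0.7500.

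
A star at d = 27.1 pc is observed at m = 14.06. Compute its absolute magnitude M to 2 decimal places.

11.90

M = m − 5 log₁₀(d/10 pc) = 14.06 − 5 log₁₀(27.1/10)
  = 14.06 − 5 × 0.433 = 14.06 − 2.16 = 11.90.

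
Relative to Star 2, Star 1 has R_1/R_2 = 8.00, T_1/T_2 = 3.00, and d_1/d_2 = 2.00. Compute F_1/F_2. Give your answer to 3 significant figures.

L_1/L_2 = (R_1/R_2)²(T_1/T_2)⁴ = (8.00)² × (3.00)⁴ = 5184.
F_1/F_2 = (L_1/L_2)/(d_1/d_2)² = 5184 / (2.00)² = 1296.

1.30×10^3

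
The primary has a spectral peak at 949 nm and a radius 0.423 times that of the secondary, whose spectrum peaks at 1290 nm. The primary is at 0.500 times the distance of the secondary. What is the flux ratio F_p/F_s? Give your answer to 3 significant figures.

Wien's law: T_p/T_s = λ_s/λ_p = 1290/949 = 1.359.
L_p/L_s = (R_p/R_s)²(T_p/T_s)⁴ = (0.423)²(1.359)⁴ = 0.6109.
F_p/F_s = (L_p/L_s)/(d_p/d_s)² = 0.6109/(0.500)² = 2.444.

2.44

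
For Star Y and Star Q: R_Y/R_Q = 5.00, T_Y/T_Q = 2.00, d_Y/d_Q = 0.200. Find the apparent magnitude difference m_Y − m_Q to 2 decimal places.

L_Y/L_Q = (5.00)²(2.00)⁴ = 400.0.
F_Y/F_Q = (L_Y/L_Q)/(d_Y/d_Q)² = 400.0/0.04000 = 1.000×10^4.
m_Y − m_Q = −2.5 log₁₀(1.000×10^4) = -10.00.

-10.00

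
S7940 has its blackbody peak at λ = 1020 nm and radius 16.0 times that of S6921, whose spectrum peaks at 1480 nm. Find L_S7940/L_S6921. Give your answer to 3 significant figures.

1.13×10^3

Wien's law gives T ∝ 1/λ_max, so T_S7940/T_S6921 = λ_S6921/λ_S7940 = 1480/1020 = 1.451.
Then L ∝ R²T⁴ gives L_S7940/L_S6921 = (16.0)² × (1.451)⁴ = 256.0 × 4.432 = 1135.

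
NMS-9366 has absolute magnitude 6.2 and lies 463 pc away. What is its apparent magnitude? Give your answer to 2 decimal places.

14.53

m = M + 5 log₁₀(d/10 pc) = 6.2 + 5 log₁₀(463/10)
  = 6.2 + 5 × 1.666 = 6.2 + 8.33 = 14.53.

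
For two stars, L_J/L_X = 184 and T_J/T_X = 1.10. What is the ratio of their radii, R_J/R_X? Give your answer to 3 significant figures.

11.2

L ∝ R²T⁴ gives R ∝ √L / T², so
R_J/R_X = √(184) / (1.10)² = 13.56 / 1.210 = 11.21.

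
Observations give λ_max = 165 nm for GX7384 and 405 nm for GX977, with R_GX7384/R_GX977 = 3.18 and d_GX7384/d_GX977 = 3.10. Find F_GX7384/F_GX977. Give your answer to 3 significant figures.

38.2

Wien's law: T_GX7384/T_GX977 = λ_GX977/λ_GX7384 = 405/165 = 2.455.
L_GX7384/L_GX977 = (R_GX7384/R_GX977)²(T_GX7384/T_GX977)⁴ = (3.18)²(2.455)⁴ = 367.1.
F_GX7384/F_GX977 = (L_GX7384/L_GX977)/(d_GX7384/d_GX977)² = 367.1/(3.10)² = 38.20.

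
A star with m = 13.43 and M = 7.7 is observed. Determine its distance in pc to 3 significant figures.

140 pc

m − M = 5 log₁₀(d/10 pc)
13.43 − (7.7) = 5.73 = 5 log₁₀(d/10)
d = 10 × 10^(5.73/5) = 10 × 10^1.146 = 140.0 pc.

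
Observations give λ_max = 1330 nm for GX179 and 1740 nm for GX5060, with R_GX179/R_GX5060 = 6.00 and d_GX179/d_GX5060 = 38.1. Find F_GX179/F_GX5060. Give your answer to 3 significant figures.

Wien's law: T_GX179/T_GX5060 = λ_GX5060/λ_GX179 = 1740/1330 = 1.308.
L_GX179/L_GX5060 = (R_GX179/R_GX5060)²(T_GX179/T_GX5060)⁴ = (6.00)²(1.308)⁴ = 105.5.
F_GX179/F_GX5060 = (L_GX179/L_GX5060)/(d_GX179/d_GX5060)² = 105.5/(38.1)² = 0.07265.

0.0727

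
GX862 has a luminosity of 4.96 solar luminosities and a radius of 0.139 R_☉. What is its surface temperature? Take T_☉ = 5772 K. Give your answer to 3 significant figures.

2.31×10^4 K

T/T_☉ = (L/L_☉)^(1/4) / (R/R_☉)^(1/2)
T = 5772 × (4.96)^(1/4) / √(0.139) = 5772 × 1.492 / 0.3728 = 2.310×10^4 K.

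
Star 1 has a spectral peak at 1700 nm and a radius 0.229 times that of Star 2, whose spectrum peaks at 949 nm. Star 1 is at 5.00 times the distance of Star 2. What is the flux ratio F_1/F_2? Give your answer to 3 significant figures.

2.04×10^-4

Wien's law: T_1/T_2 = λ_2/λ_1 = 949/1700 = 0.5582.
L_1/L_2 = (R_1/R_2)²(T_1/T_2)⁴ = (0.229)²(0.5582)⁴ = 0.005093.
F_1/F_2 = (L_1/L_2)/(d_1/d_2)² = 0.005093/(5.00)² = 2.037×10^-4.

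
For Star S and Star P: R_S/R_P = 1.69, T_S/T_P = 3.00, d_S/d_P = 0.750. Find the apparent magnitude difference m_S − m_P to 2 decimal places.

L_S/L_P = (1.69)²(3.00)⁴ = 231.3.
F_S/F_P = (L_S/L_P)/(d_S/d_P)² = 231.3/0.5625 = 411.3.
m_S − m_P = −2.5 log₁₀(411.3) = -6.54.

-6.54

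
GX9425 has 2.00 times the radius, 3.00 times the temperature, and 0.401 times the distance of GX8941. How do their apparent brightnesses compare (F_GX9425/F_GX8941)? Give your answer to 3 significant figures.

2.01×10^3

L_GX9425/L_GX8941 = (R_GX9425/R_GX8941)²(T_GX9425/T_GX8941)⁴ = (2.00)² × (3.00)⁴ = 324.0.
F_GX9425/F_GX8941 = (L_GX9425/L_GX8941)/(d_GX9425/d_GX8941)² = 324.0 / (0.401)² = 2015.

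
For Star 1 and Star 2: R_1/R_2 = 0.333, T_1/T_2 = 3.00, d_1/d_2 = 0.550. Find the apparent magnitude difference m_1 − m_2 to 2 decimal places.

-3.68

L_1/L_2 = (0.333)²(3.00)⁴ = 8.982.
F_1/F_2 = (L_1/L_2)/(d_1/d_2)² = 8.982/0.3025 = 29.69.
m_1 − m_2 = −2.5 log₁₀(29.69) = -3.68.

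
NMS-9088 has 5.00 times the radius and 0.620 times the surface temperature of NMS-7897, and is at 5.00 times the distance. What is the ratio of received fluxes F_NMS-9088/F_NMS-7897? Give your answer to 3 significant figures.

0.148

L_NMS-9088/L_NMS-7897 = (R_NMS-9088/R_NMS-7897)²(T_NMS-9088/T_NMS-7897)⁴ = (5.00)² × (0.620)⁴ = 3.694.
F_NMS-9088/F_NMS-7897 = (L_NMS-9088/L_NMS-7897)/(d_NMS-9088/d_NMS-7897)² = 3.694 / (5.00)² = 0.1478.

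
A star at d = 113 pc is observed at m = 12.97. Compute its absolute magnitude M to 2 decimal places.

M = m − 5 log₁₀(d/10 pc) = 12.97 − 5 log₁₀(113/10)
  = 12.97 − 5 × 1.053 = 12.97 − 5.27 = 7.70.

7.70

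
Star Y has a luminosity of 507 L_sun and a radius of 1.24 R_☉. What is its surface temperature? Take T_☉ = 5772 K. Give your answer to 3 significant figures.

2.46×10^4 K

T/T_☉ = (L/L_☉)^(1/4) / (R/R_☉)^(1/2)
T = 5772 × (507)^(1/4) / √(1.24) = 5772 × 4.745 / 1.114 = 2.460×10^4 K.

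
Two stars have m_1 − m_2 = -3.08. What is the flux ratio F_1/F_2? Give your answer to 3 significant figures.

F_1/F_2 = 10^(−(m_1 − m_2)/2.5) = 10^(3.08/2.5) = 10^1.232 = 17.06.

17.1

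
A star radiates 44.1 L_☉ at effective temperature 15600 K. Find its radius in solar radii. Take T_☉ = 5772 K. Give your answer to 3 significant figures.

R/R_☉ = √(L/L_☉) / (T/T_☉)² = √(44.1) / (2.703)²
       = 6.641 / 7.305 = 0.9091.

0.909 solar radii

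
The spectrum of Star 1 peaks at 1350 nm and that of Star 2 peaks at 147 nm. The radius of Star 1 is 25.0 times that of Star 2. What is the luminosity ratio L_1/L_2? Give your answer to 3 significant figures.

Wien's law gives T ∝ 1/λ_max, so T_1/T_2 = λ_2/λ_1 = 147/1350 = 0.1089.
Then L ∝ R²T⁴ gives L_1/L_2 = (25.0)² × (0.1089)⁴ = 625.0 × 1.406×10^-4 = 0.08786.

0.0879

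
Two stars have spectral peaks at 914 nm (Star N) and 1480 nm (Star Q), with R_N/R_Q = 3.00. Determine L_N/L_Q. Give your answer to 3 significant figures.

61.9

Wien's law gives T ∝ 1/λ_max, so T_N/T_Q = λ_Q/λ_N = 1480/914 = 1.619.
Then L ∝ R²T⁴ gives L_N/L_Q = (3.00)² × (1.619)⁴ = 9.000 × 6.875 = 61.87.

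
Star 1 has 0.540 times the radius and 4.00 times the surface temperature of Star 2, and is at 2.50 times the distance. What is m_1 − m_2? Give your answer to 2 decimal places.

L_1/L_2 = (0.540)²(4.00)⁴ = 74.65.
F_1/F_2 = (L_1/L_2)/(d_1/d_2)² = 74.65/6.250 = 11.94.
m_1 − m_2 = −2.5 log₁₀(11.94) = -2.69.

-2.69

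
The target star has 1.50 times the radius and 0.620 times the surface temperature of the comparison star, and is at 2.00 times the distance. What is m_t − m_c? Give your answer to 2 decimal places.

2.70

L_t/L_c = (1.50)²(0.620)⁴ = 0.3325.
F_t/F_c = (L_t/L_c)/(d_t/d_c)² = 0.3325/4.000 = 0.08312.
m_t − m_c = −2.5 log₁₀(0.08312) = 2.70.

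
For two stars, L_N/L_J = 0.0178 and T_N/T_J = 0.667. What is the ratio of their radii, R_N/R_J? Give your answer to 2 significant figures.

0.30

L ∝ R²T⁴ gives R ∝ √L / T², so
R_N/R_J = √(0.0178) / (0.667)² = 0.1334 / 0.4449 = 0.2999.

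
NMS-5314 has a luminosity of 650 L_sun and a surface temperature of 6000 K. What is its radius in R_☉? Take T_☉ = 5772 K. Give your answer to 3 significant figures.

23.6 R_☉

R/R_☉ = √(L/L_☉) / (T/T_☉)² = √(650) / (1.040)²
       = 25.50 / 1.081 = 23.59.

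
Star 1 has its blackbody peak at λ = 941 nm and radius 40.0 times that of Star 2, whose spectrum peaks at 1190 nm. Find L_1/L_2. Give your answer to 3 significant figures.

4.09×10^3

Wien's law gives T ∝ 1/λ_max, so T_1/T_2 = λ_2/λ_1 = 1190/941 = 1.265.
Then L ∝ R²T⁴ gives L_1/L_2 = (40.0)² × (1.265)⁴ = 1600 × 2.558 = 4092.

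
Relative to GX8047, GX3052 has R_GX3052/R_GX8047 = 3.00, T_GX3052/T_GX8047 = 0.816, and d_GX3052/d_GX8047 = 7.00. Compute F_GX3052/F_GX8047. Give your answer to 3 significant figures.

0.0814

L_GX3052/L_GX8047 = (R_GX3052/R_GX8047)²(T_GX3052/T_GX8047)⁴ = (3.00)² × (0.816)⁴ = 3.990.
F_GX3052/F_GX8047 = (L_GX3052/L_GX8047)/(d_GX3052/d_GX8047)² = 3.990 / (7.00)² = 0.08143.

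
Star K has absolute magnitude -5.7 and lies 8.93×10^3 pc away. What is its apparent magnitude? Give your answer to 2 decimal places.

m = M + 5 log₁₀(d/10 pc) = -5.7 + 5 log₁₀(8.93×10^3/10)
  = -5.7 + 5 × 2.951 = -5.7 + 14.75 = 9.05.

9.05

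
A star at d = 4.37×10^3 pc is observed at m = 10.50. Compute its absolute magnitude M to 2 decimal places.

-2.70

M = m − 5 log₁₀(d/10 pc) = 10.50 − 5 log₁₀(4.37×10^3/10)
  = 10.50 − 5 × 2.640 = 10.50 − 13.20 = -2.70.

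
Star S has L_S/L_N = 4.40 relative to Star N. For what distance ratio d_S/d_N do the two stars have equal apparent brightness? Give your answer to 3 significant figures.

Equal flux requires L_S/d_S² = L_N/d_N², so d_S/d_N = √(L_S/L_N)
= √(4.40) = 2.098.

2.10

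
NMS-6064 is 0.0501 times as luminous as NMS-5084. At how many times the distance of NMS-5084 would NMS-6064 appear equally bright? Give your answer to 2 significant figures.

Equal flux requires L_NMS-6064/d_NMS-6064² = L_NMS-5084/d_NMS-5084², so d_NMS-6064/d_NMS-5084 = √(L_NMS-6064/L_NMS-5084)
= √(0.0501) = 0.2238.

0.22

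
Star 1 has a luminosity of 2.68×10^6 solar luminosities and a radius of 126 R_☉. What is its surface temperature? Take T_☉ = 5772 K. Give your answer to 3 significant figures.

T/T_☉ = (L/L_☉)^(1/4) / (R/R_☉)^(1/2)
T = 5772 × (2.68×10^6)^(1/4) / √(126) = 5772 × 40.46 / 11.22 = 2.081×10^4 K.

2.08×10^4 K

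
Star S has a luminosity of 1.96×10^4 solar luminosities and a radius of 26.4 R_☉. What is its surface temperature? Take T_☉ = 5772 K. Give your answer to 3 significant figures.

T/T_☉ = (L/L_☉)^(1/4) / (R/R_☉)^(1/2)
T = 5772 × (1.96×10^4)^(1/4) / √(26.4) = 5772 × 11.83 / 5.138 = 1.329×10^4 K.

1.33×10^4 K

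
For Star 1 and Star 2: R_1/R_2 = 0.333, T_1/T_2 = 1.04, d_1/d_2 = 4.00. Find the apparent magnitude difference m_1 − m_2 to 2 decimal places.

L_1/L_2 = (0.333)²(1.04)⁴ = 0.1297.
F_1/F_2 = (L_1/L_2)/(d_1/d_2)² = 0.1297/16.00 = 0.008108.
m_1 − m_2 = −2.5 log₁₀(0.008108) = 5.23.

5.23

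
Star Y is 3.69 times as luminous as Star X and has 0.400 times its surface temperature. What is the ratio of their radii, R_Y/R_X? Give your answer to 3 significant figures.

12.0

L ∝ R²T⁴ gives R ∝ √L / T², so
R_Y/R_X = √(3.69) / (0.400)² = 1.921 / 0.1600 = 12.01.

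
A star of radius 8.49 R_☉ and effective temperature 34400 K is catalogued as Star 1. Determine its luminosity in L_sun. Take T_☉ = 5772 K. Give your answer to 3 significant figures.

L/L_☉ = (R/R_☉)² (T/T_☉)⁴ = (8.49)² × (34400/5772)⁴
       = 72.08 × (5.960)⁴ = 72.08 × 1262 = 9.094×10^4.

9.09×10^4 L_sun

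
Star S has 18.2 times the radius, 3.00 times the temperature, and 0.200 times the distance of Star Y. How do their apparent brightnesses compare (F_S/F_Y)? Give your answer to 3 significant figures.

6.71×10^5

L_S/L_Y = (R_S/R_Y)²(T_S/T_Y)⁴ = (18.2)² × (3.00)⁴ = 2.683×10^4.
F_S/F_Y = (L_S/L_Y)/(d_S/d_Y)² = 2.683×10^4 / (0.200)² = 6.708×10^5.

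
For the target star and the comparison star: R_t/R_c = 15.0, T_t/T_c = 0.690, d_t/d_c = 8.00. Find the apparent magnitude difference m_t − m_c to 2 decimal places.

0.25

L_t/L_c = (15.0)²(0.690)⁴ = 51.00.
F_t/F_c = (L_t/L_c)/(d_t/d_c)² = 51.00/64.00 = 0.7969.
m_t − m_c = −2.5 log₁₀(0.7969) = 0.25.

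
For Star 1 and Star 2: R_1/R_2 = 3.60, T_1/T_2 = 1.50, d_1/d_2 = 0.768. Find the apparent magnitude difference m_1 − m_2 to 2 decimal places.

L_1/L_2 = (3.60)²(1.50)⁴ = 65.61.
F_1/F_2 = (L_1/L_2)/(d_1/d_2)² = 65.61/0.5898 = 111.2.
m_1 − m_2 = −2.5 log₁₀(111.2) = -5.12.

-5.12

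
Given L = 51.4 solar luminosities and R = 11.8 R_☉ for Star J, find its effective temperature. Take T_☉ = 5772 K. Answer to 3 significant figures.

4.50×10^3 K

T/T_☉ = (L/L_☉)^(1/4) / (R/R_☉)^(1/2)
T = 5772 × (51.4)^(1/4) / √(11.8) = 5772 × 2.678 / 3.435 = 4499 K.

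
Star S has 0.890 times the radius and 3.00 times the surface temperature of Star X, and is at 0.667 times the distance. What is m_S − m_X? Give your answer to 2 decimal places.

-5.40

L_S/L_X = (0.890)²(3.00)⁴ = 64.16.
F_S/F_X = (L_S/L_X)/(d_S/d_X)² = 64.16/0.4449 = 144.2.
m_S − m_X = −2.5 log₁₀(144.2) = -5.40.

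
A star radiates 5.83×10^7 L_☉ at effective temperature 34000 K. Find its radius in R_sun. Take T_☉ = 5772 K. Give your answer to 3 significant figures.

R/R_☉ = √(L/L_☉) / (T/T_☉)² = √(5.83×10^7) / (5.891)²
       = 7635 / 34.70 = 220.1.

220 R_sun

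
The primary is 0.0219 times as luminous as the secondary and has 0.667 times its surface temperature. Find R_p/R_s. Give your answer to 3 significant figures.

0.333

L ∝ R²T⁴ gives R ∝ √L / T², so
R_p/R_s = √(0.0219) / (0.667)² = 0.1480 / 0.4449 = 0.3326.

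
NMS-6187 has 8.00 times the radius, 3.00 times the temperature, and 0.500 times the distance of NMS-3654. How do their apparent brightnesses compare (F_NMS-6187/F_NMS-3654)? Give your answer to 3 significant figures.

2.07×10^4

L_NMS-6187/L_NMS-3654 = (R_NMS-6187/R_NMS-3654)²(T_NMS-6187/T_NMS-3654)⁴ = (8.00)² × (3.00)⁴ = 5184.
F_NMS-6187/F_NMS-3654 = (L_NMS-6187/L_NMS-3654)/(d_NMS-6187/d_NMS-3654)² = 5184 / (0.500)² = 2.074×10^4.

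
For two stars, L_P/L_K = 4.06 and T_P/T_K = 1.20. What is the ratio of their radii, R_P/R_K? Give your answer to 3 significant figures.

1.40

L ∝ R²T⁴ gives R ∝ √L / T², so
R_P/R_K = √(4.06) / (1.20)² = 2.015 / 1.440 = 1.399.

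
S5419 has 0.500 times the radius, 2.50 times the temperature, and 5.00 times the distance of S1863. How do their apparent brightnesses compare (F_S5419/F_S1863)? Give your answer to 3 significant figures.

L_S5419/L_S1863 = (R_S5419/R_S1863)²(T_S5419/T_S1863)⁴ = (0.500)² × (2.50)⁴ = 9.766.
F_S5419/F_S1863 = (L_S5419/L_S1863)/(d_S5419/d_S1863)² = 9.766 / (5.00)² = 0.3906.

0.391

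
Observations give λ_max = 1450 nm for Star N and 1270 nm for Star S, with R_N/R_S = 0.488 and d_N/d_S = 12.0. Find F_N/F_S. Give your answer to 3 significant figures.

Wien's law: T_N/T_S = λ_S/λ_N = 1270/1450 = 0.8759.
L_N/L_S = (R_N/R_S)²(T_N/T_S)⁴ = (0.488)²(0.8759)⁴ = 0.1401.
F_N/F_S = (L_N/L_S)/(d_N/d_S)² = 0.1401/(12.0)² = 9.732×10^-4.

9.73×10^-4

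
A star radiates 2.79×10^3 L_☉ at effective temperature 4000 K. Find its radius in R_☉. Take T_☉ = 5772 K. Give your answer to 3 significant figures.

R/R_☉ = √(L/L_☉) / (T/T_☉)² = √(2.79×10^3) / (0.6930)²
       = 52.82 / 0.4802 = 110.0.

110 R_☉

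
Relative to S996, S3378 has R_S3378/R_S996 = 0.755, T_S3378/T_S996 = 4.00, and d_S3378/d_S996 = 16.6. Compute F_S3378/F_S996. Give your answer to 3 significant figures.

0.530

L_S3378/L_S996 = (R_S3378/R_S996)²(T_S3378/T_S996)⁴ = (0.755)² × (4.00)⁴ = 145.9.
F_S3378/F_S996 = (L_S3378/L_S996)/(d_S3378/d_S996)² = 145.9 / (16.6)² = 0.5296.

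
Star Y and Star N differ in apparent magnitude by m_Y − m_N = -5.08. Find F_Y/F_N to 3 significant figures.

F_Y/F_N = 10^(−(m_Y − m_N)/2.5) = 10^(5.08/2.5) = 10^2.032 = 107.6.

108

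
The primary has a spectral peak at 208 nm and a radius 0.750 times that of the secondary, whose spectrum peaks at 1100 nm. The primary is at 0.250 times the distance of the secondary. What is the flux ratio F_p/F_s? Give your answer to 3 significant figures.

7.04×10^3

Wien's law: T_p/T_s = λ_s/λ_p = 1100/208 = 5.288.
L_p/L_s = (R_p/R_s)²(T_p/T_s)⁴ = (0.750)²(5.288)⁴ = 440.0.
F_p/F_s = (L_p/L_s)/(d_p/d_s)² = 440.0/(0.250)² = 7040.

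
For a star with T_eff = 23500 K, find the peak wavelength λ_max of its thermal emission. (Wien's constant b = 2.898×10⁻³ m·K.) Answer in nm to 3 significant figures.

123 nm

λ_max = b/T = 2.898×10⁻³ / 23500 = 1.23×10^-7 m = 123.3 nm.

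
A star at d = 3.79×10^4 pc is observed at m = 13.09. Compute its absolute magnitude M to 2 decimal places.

M = m − 5 log₁₀(d/10 pc) = 13.09 − 5 log₁₀(3.79×10^4/10)
  = 13.09 − 5 × 3.579 = 13.09 − 17.89 = -4.80.

-4.80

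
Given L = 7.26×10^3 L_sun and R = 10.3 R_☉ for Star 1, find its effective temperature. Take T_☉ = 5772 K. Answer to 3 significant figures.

T/T_☉ = (L/L_☉)^(1/4) / (R/R_☉)^(1/2)
T = 5772 × (7.26×10^3)^(1/4) / √(10.3) = 5772 × 9.231 / 3.209 = 1.660×10^4 K.

1.66×10^4 K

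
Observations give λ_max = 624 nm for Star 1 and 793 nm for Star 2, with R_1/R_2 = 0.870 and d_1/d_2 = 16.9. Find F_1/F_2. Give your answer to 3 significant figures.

0.00691

Wien's law: T_1/T_2 = λ_2/λ_1 = 793/624 = 1.271.
L_1/L_2 = (R_1/R_2)²(T_1/T_2)⁴ = (0.870)²(1.271)⁴ = 1.974.
F_1/F_2 = (L_1/L_2)/(d_1/d_2)² = 1.974/(16.9)² = 0.006912.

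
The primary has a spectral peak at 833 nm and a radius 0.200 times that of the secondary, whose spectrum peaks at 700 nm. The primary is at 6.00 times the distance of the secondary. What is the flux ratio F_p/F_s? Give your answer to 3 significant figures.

5.54×10^-4

Wien's law: T_p/T_s = λ_s/λ_p = 700/833 = 0.8403.
L_p/L_s = (R_p/R_s)²(T_p/T_s)⁴ = (0.200)²(0.8403)⁴ = 0.01995.
F_p/F_s = (L_p/L_s)/(d_p/d_s)² = 0.01995/(6.00)² = 5.541×10^-4.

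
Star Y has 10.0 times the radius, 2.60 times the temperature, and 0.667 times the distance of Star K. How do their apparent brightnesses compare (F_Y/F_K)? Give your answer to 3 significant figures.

L_Y/L_K = (R_Y/R_K)²(T_Y/T_K)⁴ = (10.0)² × (2.60)⁴ = 4570.
F_Y/F_K = (L_Y/L_K)/(d_Y/d_K)² = 4570 / (0.667)² = 1.027×10^4.

1.03×10^4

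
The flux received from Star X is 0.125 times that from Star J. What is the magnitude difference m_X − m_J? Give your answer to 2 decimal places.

m_X − m_J = −2.5 log₁₀(F_X/F_J) = −2.5 log₁₀(0.125) = −2.5 × (-0.903) = 2.258.

2.26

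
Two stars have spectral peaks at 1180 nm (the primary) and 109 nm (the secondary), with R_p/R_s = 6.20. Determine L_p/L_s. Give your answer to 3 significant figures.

Wien's law gives T ∝ 1/λ_max, so T_p/T_s = λ_s/λ_p = 109/1180 = 0.09237.
Then L ∝ R²T⁴ gives L_p/L_s = (6.20)² × (0.09237)⁴ = 38.44 × 7.281×10^-5 = 0.002799.

0.00280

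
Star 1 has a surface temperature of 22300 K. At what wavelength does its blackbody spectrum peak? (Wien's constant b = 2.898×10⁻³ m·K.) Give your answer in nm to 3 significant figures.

λ_max = b/T = 2.898×10⁻³ / 22300 = 1.30×10^-7 m = 130.0 nm.

130 nm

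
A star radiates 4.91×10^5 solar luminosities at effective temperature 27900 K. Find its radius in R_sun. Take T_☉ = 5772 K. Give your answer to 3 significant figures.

30.0 R_sun

R/R_☉ = √(L/L_☉) / (T/T_☉)² = √(4.91×10^5) / (4.834)²
       = 700.7 / 23.36 = 29.99.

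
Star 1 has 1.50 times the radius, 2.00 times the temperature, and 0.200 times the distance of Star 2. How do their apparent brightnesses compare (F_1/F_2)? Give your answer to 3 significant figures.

L_1/L_2 = (R_1/R_2)²(T_1/T_2)⁴ = (1.50)² × (2.00)⁴ = 36.00.
F_1/F_2 = (L_1/L_2)/(d_1/d_2)² = 36.00 / (0.200)² = 900.0.

900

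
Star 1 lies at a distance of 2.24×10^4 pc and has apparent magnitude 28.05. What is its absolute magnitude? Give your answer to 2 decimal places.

M = m − 5 log₁₀(d/10 pc) = 28.05 − 5 log₁₀(2.24×10^4/10)
  = 28.05 − 5 × 3.350 = 28.05 − 16.75 = 11.30.

11.30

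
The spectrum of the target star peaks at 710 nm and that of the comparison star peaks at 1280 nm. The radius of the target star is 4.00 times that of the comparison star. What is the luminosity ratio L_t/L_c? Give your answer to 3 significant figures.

Wien's law gives T ∝ 1/λ_max, so T_t/T_c = λ_c/λ_t = 1280/710 = 1.803.
Then L ∝ R²T⁴ gives L_t/L_c = (4.00)² × (1.803)⁴ = 16.00 × 10.56 = 169.0.

169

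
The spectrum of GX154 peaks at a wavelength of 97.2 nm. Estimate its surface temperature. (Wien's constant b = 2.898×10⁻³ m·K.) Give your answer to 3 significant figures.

T = b/λ_max = 2.898×10⁻³ / (97.2×10⁻⁹) = 2.981×10^4 K.

2.98×10^4 K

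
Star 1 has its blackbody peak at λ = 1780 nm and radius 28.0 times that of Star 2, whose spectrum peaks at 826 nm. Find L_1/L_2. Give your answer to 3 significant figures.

36.4

Wien's law gives T ∝ 1/λ_max, so T_1/T_2 = λ_2/λ_1 = 826/1780 = 0.4640.
Then L ∝ R²T⁴ gives L_1/L_2 = (28.0)² × (0.4640)⁴ = 784.0 × 0.04637 = 36.35.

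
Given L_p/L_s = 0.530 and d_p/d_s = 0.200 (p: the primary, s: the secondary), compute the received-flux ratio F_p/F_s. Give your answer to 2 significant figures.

13

F = L/(4πd²), so F_p/F_s = (L_p/L_s) / (d_p/d_s)²
= 0.530 / (0.200)² = 0.530 / 0.04000 = 13.25.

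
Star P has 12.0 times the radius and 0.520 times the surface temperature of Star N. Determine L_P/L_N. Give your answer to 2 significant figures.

11

From the Stefan–Boltzmann law, L ∝ R²T⁴, so
L_P/L_N = (R_P/R_N)² (T_P/T_N)⁴ = (12.0)² × (0.520)⁴ = 144.0 × 0.07312 = 10.53.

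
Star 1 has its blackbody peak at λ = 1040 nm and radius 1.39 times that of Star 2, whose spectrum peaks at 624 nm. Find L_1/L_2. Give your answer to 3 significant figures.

Wien's law gives T ∝ 1/λ_max, so T_1/T_2 = λ_2/λ_1 = 624/1040 = 0.6000.
Then L ∝ R²T⁴ gives L_1/L_2 = (1.39)² × (0.6000)⁴ = 1.932 × 0.1296 = 0.2504.

0.250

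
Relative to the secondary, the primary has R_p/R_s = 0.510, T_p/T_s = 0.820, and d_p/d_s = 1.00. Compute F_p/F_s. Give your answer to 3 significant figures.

L_p/L_s = (R_p/R_s)²(T_p/T_s)⁴ = (0.510)² × (0.820)⁴ = 0.1176.
F_p/F_s = (L_p/L_s)/(d_p/d_s)² = 0.1176 / (1.00)² = 0.1176.

0.118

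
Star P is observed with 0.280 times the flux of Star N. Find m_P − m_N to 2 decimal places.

m_P − m_N = −2.5 log₁₀(F_P/F_N) = −2.5 log₁₀(0.280) = −2.5 × (-0.553) = 1.382.

1.38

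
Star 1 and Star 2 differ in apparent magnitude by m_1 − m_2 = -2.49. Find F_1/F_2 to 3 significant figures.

F_1/F_2 = 10^(−(m_1 − m_2)/2.5) = 10^(2.49/2.5) = 10^0.996 = 9.908.

9.91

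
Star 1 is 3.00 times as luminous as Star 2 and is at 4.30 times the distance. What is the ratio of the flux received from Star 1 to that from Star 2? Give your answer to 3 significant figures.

0.162

F = L/(4πd²), so F_1/F_2 = (L_1/L_2) / (d_1/d_2)²
= 3.00 / (4.30)² = 3.00 / 18.49 = 0.1622.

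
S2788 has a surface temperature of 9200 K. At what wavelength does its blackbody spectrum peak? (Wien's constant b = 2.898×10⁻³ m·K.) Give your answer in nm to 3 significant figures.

λ_max = b/T = 2.898×10⁻³ / 9200 = 3.15×10^-7 m = 315.0 nm.

315 nm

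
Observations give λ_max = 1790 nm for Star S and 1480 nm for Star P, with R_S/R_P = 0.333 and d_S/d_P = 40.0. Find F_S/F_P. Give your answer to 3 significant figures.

3.24×10^-5

Wien's law: T_S/T_P = λ_P/λ_S = 1480/1790 = 0.8268.
L_S/L_P = (R_S/R_P)²(T_S/T_P)⁴ = (0.333)²(0.8268)⁴ = 0.05182.
F_S/F_P = (L_S/L_P)/(d_S/d_P)² = 0.05182/(40.0)² = 3.239×10^-5.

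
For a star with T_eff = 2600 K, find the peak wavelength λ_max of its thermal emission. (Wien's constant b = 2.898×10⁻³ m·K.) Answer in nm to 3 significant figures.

1.11×10^3 nm

λ_max = b/T = 2.898×10⁻³ / 2600 = 1.11×10^-6 m = 1115 nm.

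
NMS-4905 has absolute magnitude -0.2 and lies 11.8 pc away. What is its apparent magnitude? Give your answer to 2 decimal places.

m = M + 5 log₁₀(d/10 pc) = -0.2 + 5 log₁₀(11.8/10)
  = -0.2 + 5 × 0.072 = -0.2 + 0.36 = 0.16.

0.16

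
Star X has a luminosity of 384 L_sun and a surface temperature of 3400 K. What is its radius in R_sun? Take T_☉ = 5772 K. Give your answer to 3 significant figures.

56.5 R_sun

R/R_☉ = √(L/L_☉) / (T/T_☉)² = √(384) / (0.5891)²
       = 19.60 / 0.3470 = 56.48.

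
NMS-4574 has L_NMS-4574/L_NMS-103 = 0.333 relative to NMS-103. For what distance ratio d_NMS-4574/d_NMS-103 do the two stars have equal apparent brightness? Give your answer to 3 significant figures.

Equal flux requires L_NMS-4574/d_NMS-4574² = L_NMS-103/d_NMS-103², so d_NMS-4574/d_NMS-103 = √(L_NMS-4574/L_NMS-103)
= √(0.333) = 0.5771.

0.577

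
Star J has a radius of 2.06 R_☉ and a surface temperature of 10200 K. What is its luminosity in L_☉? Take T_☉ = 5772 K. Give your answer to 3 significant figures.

L/L_☉ = (R/R_☉)² (T/T_☉)⁴ = (2.06)² × (10200/5772)⁴
       = 4.244 × (1.767)⁴ = 4.244 × 9.752 = 41.38.

41.4 L_☉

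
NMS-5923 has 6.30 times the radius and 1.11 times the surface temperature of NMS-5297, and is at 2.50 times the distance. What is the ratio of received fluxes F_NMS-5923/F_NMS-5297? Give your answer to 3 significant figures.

9.64

L_NMS-5923/L_NMS-5297 = (R_NMS-5923/R_NMS-5297)²(T_NMS-5923/T_NMS-5297)⁴ = (6.30)² × (1.11)⁴ = 60.25.
F_NMS-5923/F_NMS-5297 = (L_NMS-5923/L_NMS-5297)/(d_NMS-5923/d_NMS-5297)² = 60.25 / (2.50)² = 9.640.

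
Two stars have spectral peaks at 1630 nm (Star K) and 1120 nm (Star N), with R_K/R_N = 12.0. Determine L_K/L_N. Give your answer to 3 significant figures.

32.1

Wien's law gives T ∝ 1/λ_max, so T_K/T_N = λ_N/λ_K = 1120/1630 = 0.6871.
Then L ∝ R²T⁴ gives L_K/L_N = (12.0)² × (0.6871)⁴ = 144.0 × 0.2229 = 32.10.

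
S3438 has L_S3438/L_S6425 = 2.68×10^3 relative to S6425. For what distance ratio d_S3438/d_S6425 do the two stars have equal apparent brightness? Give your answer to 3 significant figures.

51.8

Equal flux requires L_S3438/d_S3438² = L_S6425/d_S6425², so d_S3438/d_S6425 = √(L_S3438/L_S6425)
= √(2.68×10^3) = 51.77.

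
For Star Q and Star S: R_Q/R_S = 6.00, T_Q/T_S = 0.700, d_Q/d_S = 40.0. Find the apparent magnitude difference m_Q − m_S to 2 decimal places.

L_Q/L_S = (6.00)²(0.700)⁴ = 8.644.
F_Q/F_S = (L_Q/L_S)/(d_Q/d_S)² = 8.644/1600 = 0.005402.
m_Q − m_S = −2.5 log₁₀(0.005402) = 5.67.

5.67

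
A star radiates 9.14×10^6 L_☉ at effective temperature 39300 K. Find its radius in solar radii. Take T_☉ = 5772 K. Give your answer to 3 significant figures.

65.2 solar radii

R/R_☉ = √(L/L_☉) / (T/T_☉)² = √(9.14×10^6) / (6.809)²
       = 3023 / 46.36 = 65.21.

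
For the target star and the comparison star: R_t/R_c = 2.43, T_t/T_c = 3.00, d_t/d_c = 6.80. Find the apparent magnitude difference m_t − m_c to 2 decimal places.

-2.54

L_t/L_c = (2.43)²(3.00)⁴ = 478.3.
F_t/F_c = (L_t/L_c)/(d_t/d_c)² = 478.3/46.24 = 10.34.
m_t − m_c = −2.5 log₁₀(10.34) = -2.54.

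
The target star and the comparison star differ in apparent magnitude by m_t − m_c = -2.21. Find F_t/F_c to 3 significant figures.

F_t/F_c = 10^(−(m_t − m_c)/2.5) = 10^(2.21/2.5) = 10^0.884 = 7.656.

7.66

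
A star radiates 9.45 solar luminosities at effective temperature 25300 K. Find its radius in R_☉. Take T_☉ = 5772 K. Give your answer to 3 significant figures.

R/R_☉ = √(L/L_☉) / (T/T_☉)² = √(9.45) / (4.383)²
       = 3.074 / 19.21 = 0.1600.

0.160 R_☉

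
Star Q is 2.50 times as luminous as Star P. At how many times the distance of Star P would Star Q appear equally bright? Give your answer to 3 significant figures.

Equal flux requires L_Q/d_Q² = L_P/d_P², so d_Q/d_P = √(L_Q/L_P)
= √(2.50) = 1.581.

1.58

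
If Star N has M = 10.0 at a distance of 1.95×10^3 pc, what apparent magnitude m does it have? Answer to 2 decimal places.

m = M + 5 log₁₀(d/10 pc) = 10.0 + 5 log₁₀(1.95×10^3/10)
  = 10.0 + 5 × 2.290 = 10.0 + 11.45 = 21.45.

21.45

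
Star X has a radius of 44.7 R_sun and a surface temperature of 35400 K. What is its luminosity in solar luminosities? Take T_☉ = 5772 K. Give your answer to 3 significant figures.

L/L_☉ = (R/R_☉)² (T/T_☉)⁴ = (44.7)² × (35400/5772)⁴
       = 1998 × (6.133)⁴ = 1998 × 1415 = 2.827×10^6.

2.83×10^6 solar luminosities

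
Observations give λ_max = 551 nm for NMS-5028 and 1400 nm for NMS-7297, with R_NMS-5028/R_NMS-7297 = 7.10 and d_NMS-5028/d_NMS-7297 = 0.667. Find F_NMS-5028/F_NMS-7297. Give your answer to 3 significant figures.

4.72×10^3

Wien's law: T_NMS-5028/T_NMS-7297 = λ_NMS-7297/λ_NMS-5028 = 1400/551 = 2.541.
L_NMS-5028/L_NMS-7297 = (R_NMS-5028/R_NMS-7297)²(T_NMS-5028/T_NMS-7297)⁴ = (7.10)²(2.541)⁴ = 2101.
F_NMS-5028/F_NMS-7297 = (L_NMS-5028/L_NMS-7297)/(d_NMS-5028/d_NMS-7297)² = 2101/(0.667)² = 4722.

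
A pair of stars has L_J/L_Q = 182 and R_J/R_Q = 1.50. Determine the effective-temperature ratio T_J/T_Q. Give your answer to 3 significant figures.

L ∝ R²T⁴ gives T ∝ (L/R²)^(1/4), so
T_J/T_Q = (182 / 1.50²)^(1/4) = (80.89)^(1/4) = 2.999.

3.00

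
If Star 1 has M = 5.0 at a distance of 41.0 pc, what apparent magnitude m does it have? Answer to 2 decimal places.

m = M + 5 log₁₀(d/10 pc) = 5.0 + 5 log₁₀(41.0/10)
  = 5.0 + 5 × 0.613 = 5.0 + 3.06 = 8.06.

8.06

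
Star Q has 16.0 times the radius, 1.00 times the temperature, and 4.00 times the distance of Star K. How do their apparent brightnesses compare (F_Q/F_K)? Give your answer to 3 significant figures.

L_Q/L_K = (R_Q/R_K)²(T_Q/T_K)⁴ = (16.0)² × (1.00)⁴ = 256.0.
F_Q/F_K = (L_Q/L_K)/(d_Q/d_K)² = 256.0 / (4.00)² = 16.00.

16.0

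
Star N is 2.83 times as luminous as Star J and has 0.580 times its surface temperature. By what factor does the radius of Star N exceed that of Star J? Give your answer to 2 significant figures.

5.0

L ∝ R²T⁴ gives R ∝ √L / T², so
R_N/R_J = √(2.83) / (0.580)² = 1.682 / 0.3364 = 5.001.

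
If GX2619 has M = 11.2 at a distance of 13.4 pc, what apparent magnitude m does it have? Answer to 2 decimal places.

11.84

m = M + 5 log₁₀(d/10 pc) = 11.2 + 5 log₁₀(13.4/10)
  = 11.2 + 5 × 0.127 = 11.2 + 0.64 = 11.84.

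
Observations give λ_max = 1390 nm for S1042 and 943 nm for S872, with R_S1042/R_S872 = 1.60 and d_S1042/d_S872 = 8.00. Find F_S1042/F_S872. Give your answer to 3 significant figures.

0.00847

Wien's law: T_S1042/T_S872 = λ_S872/λ_S1042 = 943/1390 = 0.6784.
L_S1042/L_S872 = (R_S1042/R_S872)²(T_S1042/T_S872)⁴ = (1.60)²(0.6784)⁴ = 0.5423.
F_S1042/F_S872 = (L_S1042/L_S872)/(d_S1042/d_S872)² = 0.5423/(8.00)² = 0.008473.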